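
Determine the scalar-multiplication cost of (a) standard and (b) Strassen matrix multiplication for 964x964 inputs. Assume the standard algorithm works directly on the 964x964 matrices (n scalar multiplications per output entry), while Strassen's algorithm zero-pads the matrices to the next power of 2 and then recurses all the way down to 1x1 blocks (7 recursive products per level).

Matrix multiplication for 964x964 matrices:

Strassen's algorithm requires power-of-2 dimensions. Pad 964x964 to 1024x1024 (next power of 2).

Standard algorithm: 964^3 = 895841344 multiplications
Strassen's algorithm: 7^(log2(1024)) = 7^10 = 282475249 multiplications
Savings: 895841344 - 282475249 = 613366095 multiplications

Standard: 895841344 multiplications (964^3). Strassen: 282475249 multiplications (7^10, after padding to 1024x1024). Strassen reduces 8 recursive multiplications to 7 at each level.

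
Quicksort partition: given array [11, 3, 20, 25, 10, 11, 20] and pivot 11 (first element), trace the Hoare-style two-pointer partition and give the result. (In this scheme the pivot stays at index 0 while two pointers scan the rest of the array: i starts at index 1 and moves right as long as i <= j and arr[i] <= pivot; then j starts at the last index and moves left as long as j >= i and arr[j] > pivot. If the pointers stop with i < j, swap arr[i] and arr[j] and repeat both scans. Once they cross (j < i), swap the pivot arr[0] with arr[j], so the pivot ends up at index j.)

Hoare-style two-pointer partition with pivot = 11:

Initial array: [11, 3, 20, 25, 10, 11, 20]

Pointers start at i = 1, j = 6.
i stops at index 2 (arr[2]=20 > 11), j stops at index 5 (arr[5]=11 <= 11): swap arr[2] and arr[5], array becomes [11, 3, 11, 25, 10, 20, 20]
i stops at index 3 (arr[3]=25 > 11), j stops at index 4 (arr[4]=10 <= 11): swap arr[3] and arr[4], array becomes [11, 3, 11, 10, 25, 20, 20]
i ends at 4, j ends at 3: the pointers have crossed (j < i), so scanning stops.

Swap pivot arr[0] with arr[3] to place pivot at position 3: [10, 3, 11, 11, 25, 20, 20]
Pivot position: 3

After partitioning with pivot 11, the array becomes [10, 3, 11, 11, 25, 20, 20]. The pivot is placed at index 3. All elements to the left of the pivot are <= 11, and all elements to the right are > 11.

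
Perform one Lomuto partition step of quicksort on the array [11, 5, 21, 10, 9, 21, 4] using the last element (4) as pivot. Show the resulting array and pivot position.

Lomuto partition with pivot = 4:

Initial array: [11, 5, 21, 10, 9, 21, 4]

arr[0]=11 > 4: no swap
arr[1]=5 > 4: no swap
arr[2]=21 > 4: no swap
arr[3]=10 > 4: no swap
arr[4]=9 > 4: no swap
arr[5]=21 > 4: no swap

Place pivot at position 0: [4, 5, 21, 10, 9, 21, 11]
Pivot position: 0

After partitioning with pivot 4, the array becomes [4, 5, 21, 10, 9, 21, 11]. The pivot is placed at index 0. All elements to the left of the pivot are <= 4, and all elements to the right are > 4.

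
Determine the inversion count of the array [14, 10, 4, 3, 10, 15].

Finding inversions in [14, 10, 4, 3, 10, 15]:

(0, 1): arr[0]=14 > arr[1]=10
(0, 2): arr[0]=14 > arr[2]=4
(0, 3): arr[0]=14 > arr[3]=3
(0, 4): arr[0]=14 > arr[4]=10
(1, 2): arr[1]=10 > arr[2]=4
(1, 3): arr[1]=10 > arr[3]=3
(2, 3): arr[2]=4 > arr[3]=3

Total inversions: 7

The array has 7 inversion(s): (0,1), (0,2), (0,3), (0,4), (1,2), (1,3), (2,3). Each pair (i,j) satisfies i < j and arr[i] > arr[j].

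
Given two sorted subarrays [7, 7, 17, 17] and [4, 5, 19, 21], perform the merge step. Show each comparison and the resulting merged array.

Merging process:

Compare 7 vs 4: take 4 from right. Merged: [4]
Compare 7 vs 5: take 5 from right. Merged: [4, 5]
Compare 7 vs 19: take 7 from left. Merged: [4, 5, 7]
Compare 7 vs 19: take 7 from left. Merged: [4, 5, 7, 7]
Compare 17 vs 19: take 17 from left. Merged: [4, 5, 7, 7, 17]
Compare 17 vs 19: take 17 from left. Merged: [4, 5, 7, 7, 17, 17]
Append remaining from right: [19, 21]. Merged: [4, 5, 7, 7, 17, 17, 19, 21]

Final merged array: [4, 5, 7, 7, 17, 17, 19, 21]
Total comparisons: 6

The merged array is [4, 5, 7, 7, 17, 17, 19, 21], requiring 6 comparisons. The merge step runs in O(n) time where n is the total number of elements.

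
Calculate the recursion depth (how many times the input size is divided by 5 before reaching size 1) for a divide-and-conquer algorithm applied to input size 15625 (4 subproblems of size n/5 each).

For divide and conquer with division factor 5:

Problem sizes at each level:
Level 0: 15625
Level 1: 3125
Level 2: 625
Level 3: 125
Level 4: 25
Level 5: 5
Level 6: 1

The root is level 0 and the size-1 base case is level 6 (the tree spans levels 0 through 6, i.e. 7 levels counting the root), so the depth is the number of divisions: log_5(15625) = 6

The recursion tree depth is log_5(15625) = 6. At each level, the problem size is divided by 5, so it takes 6 divisions to reduce to a base case of size 1. The algorithm makes 4 recursive calls at each level.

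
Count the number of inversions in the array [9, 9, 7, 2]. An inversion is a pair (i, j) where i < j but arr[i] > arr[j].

Finding inversions in [9, 9, 7, 2]:

(0, 2): arr[0]=9 > arr[2]=7
(0, 3): arr[0]=9 > arr[3]=2
(1, 2): arr[1]=9 > arr[2]=7
(1, 3): arr[1]=9 > arr[3]=2
(2, 3): arr[2]=7 > arr[3]=2

Total inversions: 5

The array has 5 inversion(s): (0,2), (0,3), (1,2), (1,3), (2,3). Each pair (i,j) satisfies i < j and arr[i] > arr[j].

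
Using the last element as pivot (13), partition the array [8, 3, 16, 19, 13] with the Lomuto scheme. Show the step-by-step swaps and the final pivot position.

Lomuto partition with pivot = 13:

Initial array: [8, 3, 16, 19, 13]

arr[0]=8 <= 13: swap with position 0, array becomes [8, 3, 16, 19, 13]
arr[1]=3 <= 13: swap with position 1, array becomes [8, 3, 16, 19, 13]
arr[2]=16 > 13: no swap
arr[3]=19 > 13: no swap

Place pivot at position 2: [8, 3, 13, 19, 16]
Pivot position: 2

After partitioning with pivot 13, the array becomes [8, 3, 13, 19, 16]. The pivot is placed at index 2. All elements to the left of the pivot are <= 13, and all elements to the right are > 13.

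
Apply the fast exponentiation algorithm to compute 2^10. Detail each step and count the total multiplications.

Computing 2^10 by squaring (build up from 2^1; each line after the first costs one multiplication):

2^1 = 2
2^2 = (2^1)^2 = 2^2 = 4
2^4 = (2^2)^2 = 4^2 = 16
2^5 = 2 * 2^4 = 2 * 16 = 32
2^10 = (2^5)^2 = 32^2 = 1024

Result: 1024
Multiplications needed: 4 (4 lines after 2^1)

2^10 = 1024. Using exponentiation by squaring, this requires 4 multiplications. The key idea: if the exponent is even, square the half-power; if odd, multiply by the base once.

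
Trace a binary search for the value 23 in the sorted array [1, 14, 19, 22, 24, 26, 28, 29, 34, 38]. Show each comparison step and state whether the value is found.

Binary search for 23 in [1, 14, 19, 22, 24, 26, 28, 29, 34, 38]:

lo=0, hi=9, mid=4, arr[mid]=24 -> 24 > 23, search left half
lo=0, hi=3, mid=1, arr[mid]=14 -> 14 < 23, search right half
lo=2, hi=3, mid=2, arr[mid]=19 -> 19 < 23, search right half
lo=3, hi=3, mid=3, arr[mid]=22 -> 22 < 23, search right half
lo=4 > hi=3, target 23 not found

Binary search determines that 23 is not in the array after 4 comparisons. The search space was exhausted without finding the target.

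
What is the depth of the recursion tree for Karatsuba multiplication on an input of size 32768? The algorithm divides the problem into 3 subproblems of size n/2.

For divide and conquer with division factor 2:

Problem sizes at each level:
Level 0: 32768
Level 1: 16384
Level 2: 8192
Level 3: 4096
Level 4: 2048
Level 5: 1024
Level 6: 512
Level 7: 256
Level 8: 128
Level 9: 64
Level 10: 32
Level 11: 16
Level 12: 8
Level 13: 4
Level 14: 2
Level 15: 1

The root is level 0 and the size-1 base case is level 15 (the tree spans levels 0 through 15, i.e. 16 levels counting the root), so the depth is the number of divisions: log_2(32768) = 15

The recursion tree depth is log_2(32768) = 15. At each level, the problem size is divided by 2, so it takes 15 divisions to reduce to a base case of size 1. The algorithm makes 3 recursive calls at each level.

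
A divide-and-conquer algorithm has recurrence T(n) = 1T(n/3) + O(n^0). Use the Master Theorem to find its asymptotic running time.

Master Theorem for T(n) = 1T(n/3) + O(n^0):

a = 1, b = 3, c = 0
log_b(a) = log_3(1) = 0.0000

Case 2: c = 0 = log_3(1) = 0.0000
T(n) = O(n^0 log n) = O(log n)

For T(n) = 1T(n/3) + O(n^0): log_3(1) = 0.0000. This is Case 2 of the Master Theorem (c = log_b(a), equal work at all levels), giving O(log n).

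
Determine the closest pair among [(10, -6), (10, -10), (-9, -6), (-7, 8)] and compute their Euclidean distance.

Computing all pairwise distances among 4 points:

d((10, -6), (10, -10)) = 4.0 <-- minimum
d((10, -6), (-9, -6)) = 19.0
d((10, -6), (-7, 8)) = 22.0227
d((10, -10), (-9, -6)) = 19.4165
d((10, -10), (-7, 8)) = 24.7588
d((-9, -6), (-7, 8)) = 14.1421

Closest pair: (10, -6) and (10, -10) with distance 4.0

The closest pair is (10, -6) and (10, -10) with Euclidean distance 4.0. For 4 points, brute-force pairwise comparison is shown above. For large n, the divide-and-conquer algorithm (sort by x, recurse on halves, check the dividing strip) achieves O(n log n).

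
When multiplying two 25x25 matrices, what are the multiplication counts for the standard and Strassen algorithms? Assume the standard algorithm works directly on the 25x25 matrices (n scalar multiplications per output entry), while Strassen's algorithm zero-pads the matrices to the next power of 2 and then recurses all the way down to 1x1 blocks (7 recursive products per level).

Matrix multiplication for 25x25 matrices:

Strassen's algorithm requires power-of-2 dimensions. Pad 25x25 to 32x32 (next power of 2).

Standard algorithm: 25^3 = 15625 multiplications
Strassen's algorithm: 7^(log2(32)) = 7^5 = 16807 multiplications
Difference: 15625 - 16807 = -1182 (Strassen uses MORE here due to padding overhead — for small or just-over-power-of-2 n, padding can outweigh the per-level savings)

Standard: 15625 multiplications (25^3). Strassen: 16807 multiplications (7^5, after padding to 32x32). Strassen reduces 8 recursive multiplications to 7 at each level.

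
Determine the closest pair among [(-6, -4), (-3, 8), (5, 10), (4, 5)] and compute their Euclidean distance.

Computing all pairwise distances among 4 points:

d((-6, -4), (-3, 8)) = 12.3693
d((-6, -4), (5, 10)) = 17.8045
d((-6, -4), (4, 5)) = 13.4536
d((-3, 8), (5, 10)) = 8.2462
d((-3, 8), (4, 5)) = 7.6158
d((5, 10), (4, 5)) = 5.099 <-- minimum

Closest pair: (5, 10) and (4, 5) with distance 5.099

The closest pair is (5, 10) and (4, 5) with Euclidean distance 5.099. For 4 points, brute-force pairwise comparison is shown above. For large n, the divide-and-conquer algorithm (sort by x, recurse on halves, check the dividing strip) achieves O(n log n).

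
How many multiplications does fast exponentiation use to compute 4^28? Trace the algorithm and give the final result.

Computing 4^28 by squaring (build up from 4^1; each line after the first costs one multiplication):

4^1 = 4
4^2 = (4^1)^2 = 4^2 = 16
4^3 = 4 * 4^2 = 4 * 16 = 64
4^6 = (4^3)^2 = 64^2 = 4096
4^7 = 4 * 4^6 = 4 * 4096 = 16384
4^14 = (4^7)^2 = 16384^2 = 268435456
4^28 = (4^14)^2 = 268435456^2 = 72057594037927936

Result: 72057594037927936
Multiplications needed: 6 (6 lines after 4^1)

4^28 = 72057594037927936. Using exponentiation by squaring, this requires 6 multiplications. The key idea: if the exponent is even, square the half-power; if odd, multiply by the base once.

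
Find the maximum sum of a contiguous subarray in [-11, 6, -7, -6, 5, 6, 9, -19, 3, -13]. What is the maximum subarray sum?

Using Kadane's algorithm on [-11, 6, -7, -6, 5, 6, 9, -19, 3, -13]:

Scanning through the array:
Position 1 (value 6): max_ending_here = 6, max_so_far = 6
Position 2 (value -7): max_ending_here = -1, max_so_far = 6
Position 3 (value -6): max_ending_here = -6, max_so_far = 6
Position 4 (value 5): max_ending_here = 5, max_so_far = 6
Position 5 (value 6): max_ending_here = 11, max_so_far = 11
Position 6 (value 9): max_ending_here = 20, max_so_far = 20
Position 7 (value -19): max_ending_here = 1, max_so_far = 20
Position 8 (value 3): max_ending_here = 4, max_so_far = 20
Position 9 (value -13): max_ending_here = -9, max_so_far = 20

Maximum subarray: [5, 6, 9]
Maximum sum: 20

The maximum subarray is [5, 6, 9] with sum 20. This subarray runs from index 4 to index 6.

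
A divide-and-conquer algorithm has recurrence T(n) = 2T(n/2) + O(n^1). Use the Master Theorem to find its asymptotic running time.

Master Theorem for T(n) = 2T(n/2) + O(n^1):

a = 2, b = 2, c = 1
log_b(a) = log_2(2) = 1.0000

Case 2: c = 1 = log_2(2) = 1.0000
T(n) = O(n^1 log n) = O(n log n)

For T(n) = 2T(n/2) + O(n^1): log_2(2) = 1.0000. This is Case 2 of the Master Theorem (c = log_b(a), equal work at all levels), giving O(n log n).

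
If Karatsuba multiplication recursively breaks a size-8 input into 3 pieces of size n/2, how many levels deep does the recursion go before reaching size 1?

For divide and conquer with division factor 2:

Problem sizes at each level:
Level 0: 8
Level 1: 4
Level 2: 2
Level 3: 1

The root is level 0 and the size-1 base case is level 3 (the tree spans levels 0 through 3, i.e. 4 levels counting the root), so the depth is the number of divisions: log_2(8) = 3

The recursion tree depth is log_2(8) = 3. At each level, the problem size is divided by 2, so it takes 3 divisions to reduce to a base case of size 1. The algorithm makes 3 recursive calls at each level.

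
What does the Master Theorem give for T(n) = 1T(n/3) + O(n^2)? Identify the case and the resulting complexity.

Master Theorem for T(n) = 1T(n/3) + O(n^2):

a = 1, b = 3, c = 2
log_b(a) = log_3(1) = 0.0000

Case 3: c = 2 > log_3(1) = 0.0000
T(n) = O(n^2) = O(n^2)

For T(n) = 1T(n/3) + O(n^2): log_3(1) = 0.0000. This is Case 3 of the Master Theorem (c > log_b(a), work dominated by root), giving O(n^2).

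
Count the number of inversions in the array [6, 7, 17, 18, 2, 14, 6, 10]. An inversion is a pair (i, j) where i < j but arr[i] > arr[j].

Finding inversions in [6, 7, 17, 18, 2, 14, 6, 10]:

(0, 4): arr[0]=6 > arr[4]=2
(1, 4): arr[1]=7 > arr[4]=2
(1, 6): arr[1]=7 > arr[6]=6
(2, 4): arr[2]=17 > arr[4]=2
(2, 5): arr[2]=17 > arr[5]=14
(2, 6): arr[2]=17 > arr[6]=6
(2, 7): arr[2]=17 > arr[7]=10
(3, 4): arr[3]=18 > arr[4]=2
(3, 5): arr[3]=18 > arr[5]=14
(3, 6): arr[3]=18 > arr[6]=6
(3, 7): arr[3]=18 > arr[7]=10
(5, 6): arr[5]=14 > arr[6]=6
(5, 7): arr[5]=14 > arr[7]=10

Total inversions: 13

The array has 13 inversion(s): (0,4), (1,4), (1,6), (2,4), (2,5), (2,6), (2,7), (3,4), (3,5), (3,6), (3,7), (5,6), (5,7). Each pair (i,j) satisfies i < j and arr[i] > arr[j].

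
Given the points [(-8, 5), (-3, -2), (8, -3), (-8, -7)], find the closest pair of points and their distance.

Computing all pairwise distances among 4 points:

d((-8, 5), (-3, -2)) = 8.6023
d((-8, 5), (8, -3)) = 17.8885
d((-8, 5), (-8, -7)) = 12.0
d((-3, -2), (8, -3)) = 11.0454
d((-3, -2), (-8, -7)) = 7.0711 <-- minimum
d((8, -3), (-8, -7)) = 16.4924

Closest pair: (-3, -2) and (-8, -7) with distance 7.0711

The closest pair is (-3, -2) and (-8, -7) with Euclidean distance 7.0711. For 4 points, brute-force pairwise comparison is shown above. For large n, the divide-and-conquer algorithm (sort by x, recurse on halves, check the dividing strip) achieves O(n log n).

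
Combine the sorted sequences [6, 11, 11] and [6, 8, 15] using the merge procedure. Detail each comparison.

Merging process:

Compare 6 vs 6: take 6 from left. Merged: [6]
Compare 11 vs 6: take 6 from right. Merged: [6, 6]
Compare 11 vs 8: take 8 from right. Merged: [6, 6, 8]
Compare 11 vs 15: take 11 from left. Merged: [6, 6, 8, 11]
Compare 11 vs 15: take 11 from left. Merged: [6, 6, 8, 11, 11]
Append remaining from right: [15]. Merged: [6, 6, 8, 11, 11, 15]

Final merged array: [6, 6, 8, 11, 11, 15]
Total comparisons: 5

The merged array is [6, 6, 8, 11, 11, 15], requiring 5 comparisons. The merge step runs in O(n) time where n is the total number of elements.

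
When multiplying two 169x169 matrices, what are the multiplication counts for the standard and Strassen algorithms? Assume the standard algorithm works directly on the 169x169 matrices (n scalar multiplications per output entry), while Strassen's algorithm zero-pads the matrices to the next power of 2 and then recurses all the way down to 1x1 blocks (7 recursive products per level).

Matrix multiplication for 169x169 matrices:

Strassen's algorithm requires power-of-2 dimensions. Pad 169x169 to 256x256 (next power of 2).

Standard algorithm: 169^3 = 4826809 multiplications
Strassen's algorithm: 7^(log2(256)) = 7^8 = 5764801 multiplications
Difference: 4826809 - 5764801 = -937992 (Strassen uses MORE here due to padding overhead — for small or just-over-power-of-2 n, padding can outweigh the per-level savings)

Standard: 4826809 multiplications (169^3). Strassen: 5764801 multiplications (7^8, after padding to 256x256). Strassen reduces 8 recursive multiplications to 7 at each level.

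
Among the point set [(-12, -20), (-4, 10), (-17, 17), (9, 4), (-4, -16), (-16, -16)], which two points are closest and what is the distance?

Computing all pairwise distances among 6 points:

d((-12, -20), (-4, 10)) = 31.0483
d((-12, -20), (-17, 17)) = 37.3363
d((-12, -20), (9, 4)) = 31.8904
d((-12, -20), (-4, -16)) = 8.9443
d((-12, -20), (-16, -16)) = 5.6569 <-- minimum
d((-4, 10), (-17, 17)) = 14.7648
d((-4, 10), (9, 4)) = 14.3178
d((-4, 10), (-4, -16)) = 26.0
d((-4, 10), (-16, -16)) = 28.6356
d((-17, 17), (9, 4)) = 29.0689
d((-17, 17), (-4, -16)) = 35.4683
d((-17, 17), (-16, -16)) = 33.0151
d((9, 4), (-4, -16)) = 23.8537
d((9, 4), (-16, -16)) = 32.0156
d((-4, -16), (-16, -16)) = 12.0

Closest pair: (-12, -20) and (-16, -16) with distance 5.6569

The closest pair is (-12, -20) and (-16, -16) with Euclidean distance 5.6569. For 6 points, brute-force pairwise comparison is shown above. For large n, the divide-and-conquer algorithm (sort by x, recurse on halves, check the dividing strip) achieves O(n log n).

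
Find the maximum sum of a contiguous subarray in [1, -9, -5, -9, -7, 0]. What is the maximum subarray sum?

Using Kadane's algorithm on [1, -9, -5, -9, -7, 0]:

Scanning through the array:
Position 1 (value -9): max_ending_here = -8, max_so_far = 1
Position 2 (value -5): max_ending_here = -5, max_so_far = 1
Position 3 (value -9): max_ending_here = -9, max_so_far = 1
Position 4 (value -7): max_ending_here = -7, max_so_far = 1
Position 5 (value 0): max_ending_here = 0, max_so_far = 1

Maximum subarray: [1]
Maximum sum: 1

The maximum subarray is [1] with sum 1. This subarray runs from index 0 to index 0.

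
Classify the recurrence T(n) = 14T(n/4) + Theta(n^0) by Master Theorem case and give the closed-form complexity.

Master Theorem for T(n) = 14T(n/4) + O(n^0):

a = 14, b = 4, c = 0
log_b(a) = log_4(14) = 1.9037

Case 1: c = 0 < log_4(14) = 1.9037
T(n) = O(n^(log_4 14))

For T(n) = 14T(n/4) + O(n^0): log_4(14) = 1.9037. This is Case 1 of the Master Theorem (c < log_b(a), work dominated by leaves), giving O(n^(log_4 14)).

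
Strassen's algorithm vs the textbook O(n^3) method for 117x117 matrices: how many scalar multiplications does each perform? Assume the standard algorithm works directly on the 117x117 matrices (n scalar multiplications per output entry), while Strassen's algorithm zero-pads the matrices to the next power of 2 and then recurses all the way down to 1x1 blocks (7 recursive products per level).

Matrix multiplication for 117x117 matrices:

Strassen's algorithm requires power-of-2 dimensions. Pad 117x117 to 128x128 (next power of 2).

Standard algorithm: 117^3 = 1601613 multiplications
Strassen's algorithm: 7^(log2(128)) = 7^7 = 823543 multiplications
Savings: 1601613 - 823543 = 778070 multiplications

Standard: 1601613 multiplications (117^3). Strassen: 823543 multiplications (7^7, after padding to 128x128). Strassen reduces 8 recursive multiplications to 7 at each level.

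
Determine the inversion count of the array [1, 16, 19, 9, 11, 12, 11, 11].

Finding inversions in [1, 16, 19, 9, 11, 12, 11, 11]:

(1, 3): arr[1]=16 > arr[3]=9
(1, 4): arr[1]=16 > arr[4]=11
(1, 5): arr[1]=16 > arr[5]=12
(1, 6): arr[1]=16 > arr[6]=11
(1, 7): arr[1]=16 > arr[7]=11
(2, 3): arr[2]=19 > arr[3]=9
(2, 4): arr[2]=19 > arr[4]=11
(2, 5): arr[2]=19 > arr[5]=12
(2, 6): arr[2]=19 > arr[6]=11
(2, 7): arr[2]=19 > arr[7]=11
(5, 6): arr[5]=12 > arr[6]=11
(5, 7): arr[5]=12 > arr[7]=11

Total inversions: 12

The array has 12 inversion(s): (1,3), (1,4), (1,5), (1,6), (1,7), (2,3), (2,4), (2,5), (2,6), (2,7), (5,6), (5,7). Each pair (i,j) satisfies i < j and arr[i] > arr[j].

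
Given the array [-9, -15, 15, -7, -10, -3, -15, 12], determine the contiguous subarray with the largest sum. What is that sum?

Using Kadane's algorithm on [-9, -15, 15, -7, -10, -3, -15, 12]:

Scanning through the array:
Position 1 (value -15): max_ending_here = -15, max_so_far = -9
Position 2 (value 15): max_ending_here = 15, max_so_far = 15
Position 3 (value -7): max_ending_here = 8, max_so_far = 15
Position 4 (value -10): max_ending_here = -2, max_so_far = 15
Position 5 (value -3): max_ending_here = -3, max_so_far = 15
Position 6 (value -15): max_ending_here = -15, max_so_far = 15
Position 7 (value 12): max_ending_here = 12, max_so_far = 15

Maximum subarray: [15]
Maximum sum: 15

The maximum subarray is [15] with sum 15. This subarray runs from index 2 to index 2.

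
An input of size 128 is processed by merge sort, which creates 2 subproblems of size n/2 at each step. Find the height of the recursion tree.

For divide and conquer with division factor 2:

Problem sizes at each level:
Level 0: 128
Level 1: 64
Level 2: 32
Level 3: 16
Level 4: 8
Level 5: 4
Level 6: 2
Level 7: 1

The root is level 0 and the size-1 base case is level 7 (the tree spans levels 0 through 7, i.e. 8 levels counting the root), so the depth is the number of divisions: log_2(128) = 7

The recursion tree depth is log_2(128) = 7. At each level, the problem size is divided by 2, so it takes 7 divisions to reduce to a base case of size 1. The algorithm makes 2 recursive calls at each level.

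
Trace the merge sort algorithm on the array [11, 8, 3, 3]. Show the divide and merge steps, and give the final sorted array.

Merge sort trace:

Split: [11, 8, 3, 3] -> [11, 8] and [3, 3]
  Split: [11, 8] -> [11] and [8]
  Merge: [11] + [8] -> [8, 11]
  Split: [3, 3] -> [3] and [3]
  Merge: [3] + [3] -> [3, 3]
Merge: [8, 11] + [3, 3] -> [3, 3, 8, 11]

Final sorted array: [3, 3, 8, 11]

The merge sort proceeds by recursively splitting the array and merging sorted halves.
After all merges, the sorted array is [3, 3, 8, 11].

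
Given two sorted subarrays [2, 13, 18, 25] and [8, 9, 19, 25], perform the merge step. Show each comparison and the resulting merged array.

Merging process:

Compare 2 vs 8: take 2 from left. Merged: [2]
Compare 13 vs 8: take 8 from right. Merged: [2, 8]
Compare 13 vs 9: take 9 from right. Merged: [2, 8, 9]
Compare 13 vs 19: take 13 from left. Merged: [2, 8, 9, 13]
Compare 18 vs 19: take 18 from left. Merged: [2, 8, 9, 13, 18]
Compare 25 vs 19: take 19 from right. Merged: [2, 8, 9, 13, 18, 19]
Compare 25 vs 25: take 25 from left. Merged: [2, 8, 9, 13, 18, 19, 25]
Append remaining from right: [25]. Merged: [2, 8, 9, 13, 18, 19, 25, 25]

Final merged array: [2, 8, 9, 13, 18, 19, 25, 25]
Total comparisons: 7

The merged array is [2, 8, 9, 13, 18, 19, 25, 25], requiring 7 comparisons. The merge step runs in O(n) time where n is the total number of elements.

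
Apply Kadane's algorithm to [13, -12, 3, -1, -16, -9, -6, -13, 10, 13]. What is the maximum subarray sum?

Using Kadane's algorithm on [13, -12, 3, -1, -16, -9, -6, -13, 10, 13]:

Scanning through the array:
Position 1 (value -12): max_ending_here = 1, max_so_far = 13
Position 2 (value 3): max_ending_here = 4, max_so_far = 13
Position 3 (value -1): max_ending_here = 3, max_so_far = 13
Position 4 (value -16): max_ending_here = -13, max_so_far = 13
Position 5 (value -9): max_ending_here = -9, max_so_far = 13
Position 6 (value -6): max_ending_here = -6, max_so_far = 13
Position 7 (value -13): max_ending_here = -13, max_so_far = 13
Position 8 (value 10): max_ending_here = 10, max_so_far = 13
Position 9 (value 13): max_ending_here = 23, max_so_far = 23

Maximum subarray: [10, 13]
Maximum sum: 23

The maximum subarray is [10, 13] with sum 23. This subarray runs from index 8 to index 9.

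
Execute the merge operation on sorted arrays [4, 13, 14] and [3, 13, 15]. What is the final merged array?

Merging process:

Compare 4 vs 3: take 3 from right. Merged: [3]
Compare 4 vs 13: take 4 from left. Merged: [3, 4]
Compare 13 vs 13: take 13 from left. Merged: [3, 4, 13]
Compare 14 vs 13: take 13 from right. Merged: [3, 4, 13, 13]
Compare 14 vs 15: take 14 from left. Merged: [3, 4, 13, 13, 14]
Append remaining from right: [15]. Merged: [3, 4, 13, 13, 14, 15]

Final merged array: [3, 4, 13, 13, 14, 15]
Total comparisons: 5

The merged array is [3, 4, 13, 13, 14, 15], requiring 5 comparisons. The merge step runs in O(n) time where n is the total number of elements.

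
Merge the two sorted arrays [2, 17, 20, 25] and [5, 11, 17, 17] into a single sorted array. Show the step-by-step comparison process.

Merging process:

Compare 2 vs 5: take 2 from left. Merged: [2]
Compare 17 vs 5: take 5 from right. Merged: [2, 5]
Compare 17 vs 11: take 11 from right. Merged: [2, 5, 11]
Compare 17 vs 17: take 17 from left. Merged: [2, 5, 11, 17]
Compare 20 vs 17: take 17 from right. Merged: [2, 5, 11, 17, 17]
Compare 20 vs 17: take 17 from right. Merged: [2, 5, 11, 17, 17, 17]
Append remaining from left: [20, 25]. Merged: [2, 5, 11, 17, 17, 17, 20, 25]

Final merged array: [2, 5, 11, 17, 17, 17, 20, 25]
Total comparisons: 6

The merged array is [2, 5, 11, 17, 17, 17, 20, 25], requiring 6 comparisons. The merge step runs in O(n) time where n is the total number of elements.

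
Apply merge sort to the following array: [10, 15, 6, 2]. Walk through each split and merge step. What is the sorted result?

Merge sort trace:

Split: [10, 15, 6, 2] -> [10, 15] and [6, 2]
  Split: [10, 15] -> [10] and [15]
  Merge: [10] + [15] -> [10, 15]
  Split: [6, 2] -> [6] and [2]
  Merge: [6] + [2] -> [2, 6]
Merge: [10, 15] + [2, 6] -> [2, 6, 10, 15]

Final sorted array: [2, 6, 10, 15]

The merge sort proceeds by recursively splitting the array and merging sorted halves.
After all merges, the sorted array is [2, 6, 10, 15].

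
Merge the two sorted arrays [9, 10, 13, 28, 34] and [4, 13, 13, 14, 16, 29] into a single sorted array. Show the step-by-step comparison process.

Merging process:

Compare 9 vs 4: take 4 from right. Merged: [4]
Compare 9 vs 13: take 9 from left. Merged: [4, 9]
Compare 10 vs 13: take 10 from left. Merged: [4, 9, 10]
Compare 13 vs 13: take 13 from left. Merged: [4, 9, 10, 13]
Compare 28 vs 13: take 13 from right. Merged: [4, 9, 10, 13, 13]
Compare 28 vs 13: take 13 from right. Merged: [4, 9, 10, 13, 13, 13]
Compare 28 vs 14: take 14 from right. Merged: [4, 9, 10, 13, 13, 13, 14]
Compare 28 vs 16: take 16 from right. Merged: [4, 9, 10, 13, 13, 13, 14, 16]
Compare 28 vs 29: take 28 from left. Merged: [4, 9, 10, 13, 13, 13, 14, 16, 28]
Compare 34 vs 29: take 29 from right. Merged: [4, 9, 10, 13, 13, 13, 14, 16, 28, 29]
Append remaining from left: [34]. Merged: [4, 9, 10, 13, 13, 13, 14, 16, 28, 29, 34]

Final merged array: [4, 9, 10, 13, 13, 13, 14, 16, 28, 29, 34]
Total comparisons: 10

The merged array is [4, 9, 10, 13, 13, 13, 14, 16, 28, 29, 34], requiring 10 comparisons. The merge step runs in O(n) time where n is the total number of elements.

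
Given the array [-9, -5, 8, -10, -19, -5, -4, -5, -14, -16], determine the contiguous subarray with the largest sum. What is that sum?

Using Kadane's algorithm on [-9, -5, 8, -10, -19, -5, -4, -5, -14, -16]:

Scanning through the array:
Position 1 (value -5): max_ending_here = -5, max_so_far = -5
Position 2 (value 8): max_ending_here = 8, max_so_far = 8
Position 3 (value -10): max_ending_here = -2, max_so_far = 8
Position 4 (value -19): max_ending_here = -19, max_so_far = 8
Position 5 (value -5): max_ending_here = -5, max_so_far = 8
Position 6 (value -4): max_ending_here = -4, max_so_far = 8
Position 7 (value -5): max_ending_here = -5, max_so_far = 8
Position 8 (value -14): max_ending_here = -14, max_so_far = 8
Position 9 (value -16): max_ending_here = -16, max_so_far = 8

Maximum subarray: [8]
Maximum sum: 8

The maximum subarray is [8] with sum 8. This subarray runs from index 2 to index 2.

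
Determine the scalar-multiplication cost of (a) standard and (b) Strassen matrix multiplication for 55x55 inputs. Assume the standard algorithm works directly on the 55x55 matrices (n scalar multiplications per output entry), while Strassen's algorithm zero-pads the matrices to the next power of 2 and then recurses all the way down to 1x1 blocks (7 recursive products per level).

Matrix multiplication for 55x55 matrices:

Strassen's algorithm requires power-of-2 dimensions. Pad 55x55 to 64x64 (next power of 2).

Standard algorithm: 55^3 = 166375 multiplications
Strassen's algorithm: 7^(log2(64)) = 7^6 = 117649 multiplications
Savings: 166375 - 117649 = 48726 multiplications

Standard: 166375 multiplications (55^3). Strassen: 117649 multiplications (7^6, after padding to 64x64). Strassen reduces 8 recursive multiplications to 7 at each level.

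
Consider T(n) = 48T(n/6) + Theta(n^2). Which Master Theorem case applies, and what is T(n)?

Master Theorem for T(n) = 48T(n/6) + O(n^2):

a = 48, b = 6, c = 2
log_b(a) = log_6(48) = 2.1606

Case 1: c = 2 < log_6(48) = 2.1606
T(n) = O(n^(log_6 48))

For T(n) = 48T(n/6) + O(n^2): log_6(48) = 2.1606. This is Case 1 of the Master Theorem (c < log_b(a), work dominated by leaves), giving O(n^(log_6 48)).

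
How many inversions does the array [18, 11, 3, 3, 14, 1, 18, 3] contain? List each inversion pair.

Finding inversions in [18, 11, 3, 3, 14, 1, 18, 3]:

(0, 1): arr[0]=18 > arr[1]=11
(0, 2): arr[0]=18 > arr[2]=3
(0, 3): arr[0]=18 > arr[3]=3
(0, 4): arr[0]=18 > arr[4]=14
(0, 5): arr[0]=18 > arr[5]=1
(0, 7): arr[0]=18 > arr[7]=3
(1, 2): arr[1]=11 > arr[2]=3
(1, 3): arr[1]=11 > arr[3]=3
(1, 5): arr[1]=11 > arr[5]=1
(1, 7): arr[1]=11 > arr[7]=3
(2, 5): arr[2]=3 > arr[5]=1
(3, 5): arr[3]=3 > arr[5]=1
(4, 5): arr[4]=14 > arr[5]=1
(4, 7): arr[4]=14 > arr[7]=3
(6, 7): arr[6]=18 > arr[7]=3

Total inversions: 15

The array has 15 inversion(s): (0,1), (0,2), (0,3), (0,4), (0,5), (0,7), (1,2), (1,3), (1,5), (1,7), (2,5), (3,5), (4,5), (4,7), (6,7). Each pair (i,j) satisfies i < j and arr[i] > arr[j].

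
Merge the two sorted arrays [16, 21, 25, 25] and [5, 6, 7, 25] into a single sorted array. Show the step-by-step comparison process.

Merging process:

Compare 16 vs 5: take 5 from right. Merged: [5]
Compare 16 vs 6: take 6 from right. Merged: [5, 6]
Compare 16 vs 7: take 7 from right. Merged: [5, 6, 7]
Compare 16 vs 25: take 16 from left. Merged: [5, 6, 7, 16]
Compare 21 vs 25: take 21 from left. Merged: [5, 6, 7, 16, 21]
Compare 25 vs 25: take 25 from left. Merged: [5, 6, 7, 16, 21, 25]
Compare 25 vs 25: take 25 from left. Merged: [5, 6, 7, 16, 21, 25, 25]
Append remaining from right: [25]. Merged: [5, 6, 7, 16, 21, 25, 25, 25]

Final merged array: [5, 6, 7, 16, 21, 25, 25, 25]
Total comparisons: 7

The merged array is [5, 6, 7, 16, 21, 25, 25, 25], requiring 7 comparisons. The merge step runs in O(n) time where n is the total number of elements.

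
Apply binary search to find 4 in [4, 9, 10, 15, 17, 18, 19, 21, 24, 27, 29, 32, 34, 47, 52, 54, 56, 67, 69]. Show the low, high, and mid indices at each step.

Binary search for 4 in [4, 9, 10, 15, 17, 18, 19, 21, 24, 27, 29, 32, 34, 47, 52, 54, 56, 67, 69]:

lo=0, hi=18, mid=9, arr[mid]=27 -> 27 > 4, search left half
lo=0, hi=8, mid=4, arr[mid]=17 -> 17 > 4, search left half
lo=0, hi=3, mid=1, arr[mid]=9 -> 9 > 4, search left half
lo=0, hi=0, mid=0, arr[mid]=4 -> Found target at index 0!

Binary search finds 4 at index 0 after 4 comparisons. The search repeatedly halves the search space by comparing with the middle element.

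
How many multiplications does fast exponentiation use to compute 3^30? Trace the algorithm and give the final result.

Computing 3^30 by squaring (build up from 3^1; each line after the first costs one multiplication):

3^1 = 3
3^2 = (3^1)^2 = 3^2 = 9
3^3 = 3 * 3^2 = 3 * 9 = 27
3^6 = (3^3)^2 = 27^2 = 729
3^7 = 3 * 3^6 = 3 * 729 = 2187
3^14 = (3^7)^2 = 2187^2 = 4782969
3^15 = 3 * 3^14 = 3 * 4782969 = 14348907
3^30 = (3^15)^2 = 14348907^2 = 205891132094649

Result: 205891132094649
Multiplications needed: 7 (7 lines after 3^1)

3^30 = 205891132094649. Using exponentiation by squaring, this requires 7 multiplications. The key idea: if the exponent is even, square the half-power; if odd, multiply by the base once.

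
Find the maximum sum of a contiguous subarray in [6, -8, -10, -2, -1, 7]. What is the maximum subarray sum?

Using Kadane's algorithm on [6, -8, -10, -2, -1, 7]:

Scanning through the array:
Position 1 (value -8): max_ending_here = -2, max_so_far = 6
Position 2 (value -10): max_ending_here = -10, max_so_far = 6
Position 3 (value -2): max_ending_here = -2, max_so_far = 6
Position 4 (value -1): max_ending_here = -1, max_so_far = 6
Position 5 (value 7): max_ending_here = 7, max_so_far = 7

Maximum subarray: [7]
Maximum sum: 7

The maximum subarray is [7] with sum 7. This subarray runs from index 5 to index 5.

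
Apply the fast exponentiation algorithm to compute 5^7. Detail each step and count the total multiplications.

Computing 5^7 by squaring (build up from 5^1; each line after the first costs one multiplication):

5^1 = 5
5^2 = (5^1)^2 = 5^2 = 25
5^3 = 5 * 5^2 = 5 * 25 = 125
5^6 = (5^3)^2 = 125^2 = 15625
5^7 = 5 * 5^6 = 5 * 15625 = 78125

Result: 78125
Multiplications needed: 4 (4 lines after 5^1)

5^7 = 78125. Using exponentiation by squaring, this requires 4 multiplications. The key idea: if the exponent is even, square the half-power; if odd, multiply by the base once.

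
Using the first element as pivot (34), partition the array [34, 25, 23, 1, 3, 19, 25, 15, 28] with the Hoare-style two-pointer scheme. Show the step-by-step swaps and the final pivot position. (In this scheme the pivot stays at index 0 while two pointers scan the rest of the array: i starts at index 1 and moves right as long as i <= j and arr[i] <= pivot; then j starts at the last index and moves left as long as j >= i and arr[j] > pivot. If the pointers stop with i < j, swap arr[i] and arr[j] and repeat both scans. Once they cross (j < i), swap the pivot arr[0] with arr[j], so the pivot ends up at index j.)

Hoare-style two-pointer partition with pivot = 34:

Initial array: [34, 25, 23, 1, 3, 19, 25, 15, 28]

Pointers start at i = 1, j = 8.
i ends at 9, j ends at 8: the pointers have crossed (j < i), so scanning stops.

Swap pivot arr[0] with arr[8] to place pivot at position 8: [28, 25, 23, 1, 3, 19, 25, 15, 34]
Pivot position: 8

After partitioning with pivot 34, the array becomes [28, 25, 23, 1, 3, 19, 25, 15, 34]. The pivot is placed at index 8. All elements to the left of the pivot are <= 34, and all elements to the right are > 34.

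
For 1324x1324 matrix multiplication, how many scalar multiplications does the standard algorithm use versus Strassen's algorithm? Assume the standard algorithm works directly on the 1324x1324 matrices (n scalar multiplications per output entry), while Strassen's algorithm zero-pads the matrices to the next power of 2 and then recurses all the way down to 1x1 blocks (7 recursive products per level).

Matrix multiplication for 1324x1324 matrices:

Strassen's algorithm requires power-of-2 dimensions. Pad 1324x1324 to 2048x2048 (next power of 2).

Standard algorithm: 1324^3 = 2320940224 multiplications
Strassen's algorithm: 7^(log2(2048)) = 7^11 = 1977326743 multiplications
Savings: 2320940224 - 1977326743 = 343613481 multiplications

Standard: 2320940224 multiplications (1324^3). Strassen: 1977326743 multiplications (7^11, after padding to 2048x2048). Strassen reduces 8 recursive multiplications to 7 at each level.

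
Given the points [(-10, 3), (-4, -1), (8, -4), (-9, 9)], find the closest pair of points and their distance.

Computing all pairwise distances among 4 points:

d((-10, 3), (-4, -1)) = 7.2111
d((-10, 3), (8, -4)) = 19.3132
d((-10, 3), (-9, 9)) = 6.0828 <-- minimum
d((-4, -1), (8, -4)) = 12.3693
d((-4, -1), (-9, 9)) = 11.1803
d((8, -4), (-9, 9)) = 21.4009

Closest pair: (-10, 3) and (-9, 9) with distance 6.0828

The closest pair is (-10, 3) and (-9, 9) with Euclidean distance 6.0828. For 4 points, brute-force pairwise comparison is shown above. For large n, the divide-and-conquer algorithm (sort by x, recurse on halves, check the dividing strip) achieves O(n log n).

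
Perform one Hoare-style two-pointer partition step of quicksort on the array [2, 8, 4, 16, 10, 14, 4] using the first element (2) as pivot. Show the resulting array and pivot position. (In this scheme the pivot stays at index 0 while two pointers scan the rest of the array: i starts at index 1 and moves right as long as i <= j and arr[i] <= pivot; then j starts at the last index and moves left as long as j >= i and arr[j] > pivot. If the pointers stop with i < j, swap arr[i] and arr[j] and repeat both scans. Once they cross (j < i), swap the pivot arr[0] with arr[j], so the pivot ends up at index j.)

Hoare-style two-pointer partition with pivot = 2:

Initial array: [2, 8, 4, 16, 10, 14, 4]

Pointers start at i = 1, j = 6.
i ends at 1, j ends at 0: the pointers have crossed (j < i), so scanning stops.

j = 0, so swapping arr[0] with arr[j] leaves the pivot at position 0: [2, 8, 4, 16, 10, 14, 4]
Pivot position: 0

After partitioning with pivot 2, the array becomes [2, 8, 4, 16, 10, 14, 4]. The pivot is placed at index 0. All elements to the left of the pivot are <= 2, and all elements to the right are > 2.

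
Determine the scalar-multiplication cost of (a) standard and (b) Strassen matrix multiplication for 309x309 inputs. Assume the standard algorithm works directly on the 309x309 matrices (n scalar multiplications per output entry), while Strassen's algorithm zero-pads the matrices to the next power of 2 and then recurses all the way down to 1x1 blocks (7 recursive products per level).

Matrix multiplication for 309x309 matrices:

Strassen's algorithm requires power-of-2 dimensions. Pad 309x309 to 512x512 (next power of 2).

Standard algorithm: 309^3 = 29503629 multiplications
Strassen's algorithm: 7^(log2(512)) = 7^9 = 40353607 multiplications
Difference: 29503629 - 40353607 = -10849978 (Strassen uses MORE here due to padding overhead — for small or just-over-power-of-2 n, padding can outweigh the per-level savings)

Standard: 29503629 multiplications (309^3). Strassen: 40353607 multiplications (7^9, after padding to 512x512). Strassen reduces 8 recursive multiplications to 7 at each level.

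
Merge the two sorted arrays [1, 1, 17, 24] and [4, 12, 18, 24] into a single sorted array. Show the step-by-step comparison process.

Merging process:

Compare 1 vs 4: take 1 from left. Merged: [1]
Compare 1 vs 4: take 1 from left. Merged: [1, 1]
Compare 17 vs 4: take 4 from right. Merged: [1, 1, 4]
Compare 17 vs 12: take 12 from right. Merged: [1, 1, 4, 12]
Compare 17 vs 18: take 17 from left. Merged: [1, 1, 4, 12, 17]
Compare 24 vs 18: take 18 from right. Merged: [1, 1, 4, 12, 17, 18]
Compare 24 vs 24: take 24 from left. Merged: [1, 1, 4, 12, 17, 18, 24]
Append remaining from right: [24]. Merged: [1, 1, 4, 12, 17, 18, 24, 24]

Final merged array: [1, 1, 4, 12, 17, 18, 24, 24]
Total comparisons: 7

The merged array is [1, 1, 4, 12, 17, 18, 24, 24], requiring 7 comparisons. The merge step runs in O(n) time where n is the total number of elements.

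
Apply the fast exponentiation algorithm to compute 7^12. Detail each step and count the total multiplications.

Computing 7^12 by squaring (build up from 7^1; each line after the first costs one multiplication):

7^1 = 7
7^2 = (7^1)^2 = 7^2 = 49
7^3 = 7 * 7^2 = 7 * 49 = 343
7^6 = (7^3)^2 = 343^2 = 117649
7^12 = (7^6)^2 = 117649^2 = 13841287201

Result: 13841287201
Multiplications needed: 4 (4 lines after 7^1)

7^12 = 13841287201. Using exponentiation by squaring, this requires 4 multiplications. The key idea: if the exponent is even, square the half-power; if odd, multiply by the base once.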